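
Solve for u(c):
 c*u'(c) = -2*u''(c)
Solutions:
 u(c) = C1 + C2*erf(c/2)


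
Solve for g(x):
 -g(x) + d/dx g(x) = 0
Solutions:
 g(x) = C1*exp(x)


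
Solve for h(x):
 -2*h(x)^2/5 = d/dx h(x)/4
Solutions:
 h(x) = 5/(C1 + 8*x)


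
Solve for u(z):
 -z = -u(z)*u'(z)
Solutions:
 u(z) = -sqrt(C1 + z^2)
 u(z) = sqrt(C1 + z^2)


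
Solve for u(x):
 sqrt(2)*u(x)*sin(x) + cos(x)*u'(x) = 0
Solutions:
 u(x) = C1*cos(x)^(sqrt(2))


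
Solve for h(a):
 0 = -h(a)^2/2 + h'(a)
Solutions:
 h(a) = -2/(C1 + a)


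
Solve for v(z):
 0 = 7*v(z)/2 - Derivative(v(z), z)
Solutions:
 v(z) = C1*exp(7*z/2)


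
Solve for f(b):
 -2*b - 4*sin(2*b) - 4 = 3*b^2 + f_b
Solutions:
 f(b) = C1 - b^3 - b^2 - 4*b + 2*cos(2*b)


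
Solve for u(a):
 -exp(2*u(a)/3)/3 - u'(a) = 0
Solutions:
 u(a) = 3*log(-sqrt(-1/(C1 - a))) - 3*log(2)/2 + 3*log(3)
 u(a) = 3*log(-1/(C1 - a))/2 - 3*log(2)/2 + 3*log(3)


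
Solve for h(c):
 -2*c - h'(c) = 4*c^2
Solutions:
 h(c) = C1 - 4*c^3/3 - c^2


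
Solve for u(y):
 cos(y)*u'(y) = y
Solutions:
 u(y) = C1 + Integral(y/cos(y), y)


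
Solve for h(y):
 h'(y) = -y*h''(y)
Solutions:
 h(y) = C1 + C2*log(y)


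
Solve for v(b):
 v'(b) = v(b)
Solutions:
 v(b) = C1*exp(b)


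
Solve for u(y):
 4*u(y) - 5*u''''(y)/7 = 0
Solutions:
 u(y) = C1*exp(-sqrt(2)*5^(3/4)*7^(1/4)*y/5) + C2*exp(sqrt(2)*5^(3/4)*7^(1/4)*y/5) + C3*sin(sqrt(2)*5^(3/4)*7^(1/4)*y/5) + C4*cos(sqrt(2)*5^(3/4)*7^(1/4)*y/5)


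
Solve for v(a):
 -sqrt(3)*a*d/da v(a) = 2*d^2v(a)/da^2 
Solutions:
 v(a) = C1 + C2*erf(3^(1/4)*a/2)


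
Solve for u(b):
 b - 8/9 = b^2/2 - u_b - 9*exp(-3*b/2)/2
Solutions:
 u(b) = C1 + b^3/6 - b^2/2 + 8*b/9 + 3*exp(-3*b/2)


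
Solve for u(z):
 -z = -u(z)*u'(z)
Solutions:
 u(z) = -sqrt(C1 + z^2)
 u(z) = sqrt(C1 + z^2)


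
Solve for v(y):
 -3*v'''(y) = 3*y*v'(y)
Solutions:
 v(y) = C1 + Integral(C2*airyai(-y) + C3*airybi(-y), y)


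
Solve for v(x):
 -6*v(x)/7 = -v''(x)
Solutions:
 v(x) = C1*exp(-sqrt(42)*x/7) + C2*exp(sqrt(42)*x/7)


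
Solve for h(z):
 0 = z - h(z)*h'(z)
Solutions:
 h(z) = -sqrt(C1 + z^2)
 h(z) = sqrt(C1 + z^2)


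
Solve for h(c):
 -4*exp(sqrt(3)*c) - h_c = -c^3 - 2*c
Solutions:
 h(c) = C1 + c^4/4 + c^2 - 4*sqrt(3)*exp(sqrt(3)*c)/3


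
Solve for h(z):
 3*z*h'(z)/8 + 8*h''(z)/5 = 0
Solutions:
 h(z) = C1 + C2*erf(sqrt(30)*z/16)


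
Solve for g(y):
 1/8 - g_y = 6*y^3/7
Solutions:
 g(y) = C1 - 3*y^4/14 + y/8


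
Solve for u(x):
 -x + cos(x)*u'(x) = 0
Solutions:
 u(x) = C1 + Integral(x/cos(x), x)


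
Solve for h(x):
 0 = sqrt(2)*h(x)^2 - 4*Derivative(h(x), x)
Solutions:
 h(x) = -4/(C1 + sqrt(2)*x)


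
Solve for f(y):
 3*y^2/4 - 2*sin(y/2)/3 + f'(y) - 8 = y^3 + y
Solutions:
 f(y) = C1 + y^4/4 - y^3/4 + y^2/2 + 8*y - 4*cos(y/2)/3


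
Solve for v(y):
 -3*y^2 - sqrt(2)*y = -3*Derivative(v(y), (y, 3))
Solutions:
 v(y) = C1 + C2*y + C3*y^2 + y^5/60 + sqrt(2)*y^4/72


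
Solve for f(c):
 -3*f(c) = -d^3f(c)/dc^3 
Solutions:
 f(c) = C3*exp(3^(1/3)*c) + (C1*sin(3^(5/6)*c/2) + C2*cos(3^(5/6)*c/2))*exp(-3^(1/3)*c/2)


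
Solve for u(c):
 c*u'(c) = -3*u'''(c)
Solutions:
 u(c) = C1 + Integral(C2*airyai(-3^(2/3)*c/3) + C3*airybi(-3^(2/3)*c/3), c)


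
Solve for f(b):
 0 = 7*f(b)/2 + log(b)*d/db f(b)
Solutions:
 f(b) = C1*exp(-7*li(b)/2)


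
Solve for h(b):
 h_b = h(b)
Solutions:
 h(b) = C1*exp(b)


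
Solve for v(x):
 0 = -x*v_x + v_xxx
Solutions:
 v(x) = C1 + Integral(C2*airyai(x) + C3*airybi(x), x)


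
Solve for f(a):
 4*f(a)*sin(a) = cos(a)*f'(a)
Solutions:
 f(a) = C1/cos(a)^4


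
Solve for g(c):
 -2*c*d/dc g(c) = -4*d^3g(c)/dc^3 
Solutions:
 g(c) = C1 + Integral(C2*airyai(2^(2/3)*c/2) + C3*airybi(2^(2/3)*c/2), c)


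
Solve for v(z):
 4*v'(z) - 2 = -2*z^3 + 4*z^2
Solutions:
 v(z) = C1 - z^4/8 + z^3/3 + z/2


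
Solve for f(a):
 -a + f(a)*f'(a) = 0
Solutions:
 f(a) = -sqrt(C1 + a^2)
 f(a) = sqrt(C1 + a^2)


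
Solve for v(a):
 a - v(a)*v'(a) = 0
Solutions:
 v(a) = -sqrt(C1 + a^2)
 v(a) = sqrt(C1 + a^2)


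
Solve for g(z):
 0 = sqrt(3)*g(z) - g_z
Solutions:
 g(z) = C1*exp(sqrt(3)*z)


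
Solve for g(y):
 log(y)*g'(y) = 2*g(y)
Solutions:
 g(y) = C1*exp(2*li(y))


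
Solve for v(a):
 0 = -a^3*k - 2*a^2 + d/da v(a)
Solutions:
 v(a) = C1 + a^4*k/4 + 2*a^3/3


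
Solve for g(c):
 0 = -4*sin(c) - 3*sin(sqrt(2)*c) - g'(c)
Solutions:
 g(c) = C1 + 4*cos(c) + 3*sqrt(2)*cos(sqrt(2)*c)/2


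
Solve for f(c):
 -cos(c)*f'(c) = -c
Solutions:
 f(c) = C1 + Integral(c/cos(c), c)


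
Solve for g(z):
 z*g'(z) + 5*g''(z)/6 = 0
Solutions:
 g(z) = C1 + C2*erf(sqrt(15)*z/5)


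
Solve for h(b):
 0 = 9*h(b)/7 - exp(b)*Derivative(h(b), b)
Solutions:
 h(b) = C1*exp(-9*exp(-b)/7)


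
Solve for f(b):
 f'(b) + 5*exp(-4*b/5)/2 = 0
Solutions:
 f(b) = C1 + 25*exp(-4*b/5)/8


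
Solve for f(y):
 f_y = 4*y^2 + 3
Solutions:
 f(y) = C1 + 4*y^3/3 + 3*y


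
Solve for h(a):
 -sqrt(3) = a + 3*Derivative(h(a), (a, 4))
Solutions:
 h(a) = C1 + C2*a + C3*a^2 + C4*a^3 - a^5/360 - sqrt(3)*a^4/72


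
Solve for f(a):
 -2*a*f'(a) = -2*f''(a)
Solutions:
 f(a) = C1 + C2*erfi(sqrt(2)*a/2)


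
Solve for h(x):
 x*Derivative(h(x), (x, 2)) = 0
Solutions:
 h(x) = C1 + C2*x


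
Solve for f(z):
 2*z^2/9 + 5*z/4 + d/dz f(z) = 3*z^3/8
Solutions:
 f(z) = C1 + 3*z^4/32 - 2*z^3/27 - 5*z^2/8


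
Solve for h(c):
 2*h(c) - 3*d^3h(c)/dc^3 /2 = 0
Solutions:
 h(c) = C3*exp(6^(2/3)*c/3) + (C1*sin(2^(2/3)*3^(1/6)*c/2) + C2*cos(2^(2/3)*3^(1/6)*c/2))*exp(-6^(2/3)*c/6)


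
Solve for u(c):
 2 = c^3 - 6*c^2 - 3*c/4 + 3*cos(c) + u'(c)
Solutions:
 u(c) = C1 - c^4/4 + 2*c^3 + 3*c^2/8 + 2*c - 3*sin(c)


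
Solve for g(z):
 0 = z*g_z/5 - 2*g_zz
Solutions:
 g(z) = C1 + C2*erfi(sqrt(5)*z/10)


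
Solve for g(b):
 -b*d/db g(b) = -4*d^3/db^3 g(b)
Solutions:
 g(b) = C1 + Integral(C2*airyai(2^(1/3)*b/2) + C3*airybi(2^(1/3)*b/2), b)


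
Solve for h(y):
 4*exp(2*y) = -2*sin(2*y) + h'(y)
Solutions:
 h(y) = C1 + 2*exp(2*y) - cos(2*y)


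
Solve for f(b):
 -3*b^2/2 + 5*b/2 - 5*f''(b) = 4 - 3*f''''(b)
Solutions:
 f(b) = C1 + C2*b + C3*exp(-sqrt(15)*b/3) + C4*exp(sqrt(15)*b/3) - b^4/40 + b^3/12 - 29*b^2/50


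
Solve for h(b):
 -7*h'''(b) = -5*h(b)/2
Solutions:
 h(b) = C3*exp(14^(2/3)*5^(1/3)*b/14) + (C1*sin(14^(2/3)*sqrt(3)*5^(1/3)*b/28) + C2*cos(14^(2/3)*sqrt(3)*5^(1/3)*b/28))*exp(-14^(2/3)*5^(1/3)*b/28)


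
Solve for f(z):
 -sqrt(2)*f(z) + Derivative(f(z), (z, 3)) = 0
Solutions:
 f(z) = C3*exp(2^(1/6)*z) + (C1*sin(2^(1/6)*sqrt(3)*z/2) + C2*cos(2^(1/6)*sqrt(3)*z/2))*exp(-2^(1/6)*z/2)


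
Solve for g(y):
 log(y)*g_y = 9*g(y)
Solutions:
 g(y) = C1*exp(9*li(y))


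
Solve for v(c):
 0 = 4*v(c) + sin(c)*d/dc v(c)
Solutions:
 v(c) = C1*(cos(c)^2 + 2*cos(c) + 1)/(cos(c)^2 - 2*cos(c) + 1)


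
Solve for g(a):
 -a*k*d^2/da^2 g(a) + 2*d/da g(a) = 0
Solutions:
 g(a) = C1 + a^(((re(k) + 2)*re(k) + im(k)^2)/(re(k)^2 + im(k)^2))*(C2*sin(2*log(a)*Abs(im(k))/(re(k)^2 + im(k)^2)) + C3*cos(2*log(a)*im(k)/(re(k)^2 + im(k)^2)))


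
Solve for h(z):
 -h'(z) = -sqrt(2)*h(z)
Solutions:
 h(z) = C1*exp(sqrt(2)*z)


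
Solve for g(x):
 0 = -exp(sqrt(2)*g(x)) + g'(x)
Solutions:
 g(x) = sqrt(2)*(2*log(-1/(C1 + x)) - log(2))/4


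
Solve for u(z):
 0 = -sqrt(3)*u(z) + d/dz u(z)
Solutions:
 u(z) = C1*exp(sqrt(3)*z)


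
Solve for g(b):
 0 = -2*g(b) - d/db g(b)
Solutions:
 g(b) = C1*exp(-2*b)


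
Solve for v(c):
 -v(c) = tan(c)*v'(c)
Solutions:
 v(c) = C1/sin(c)


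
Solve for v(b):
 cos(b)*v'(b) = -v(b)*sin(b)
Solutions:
 v(b) = C1*cos(b)


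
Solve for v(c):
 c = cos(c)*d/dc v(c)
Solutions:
 v(c) = C1 + Integral(c/cos(c), c)


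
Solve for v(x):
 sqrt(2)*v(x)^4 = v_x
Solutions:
 v(x) = (-1/(C1 + 3*sqrt(2)*x))^(1/3)
 v(x) = (-1/(C1 + sqrt(2)*x))^(1/3)*(-3^(2/3) - 3*3^(1/6)*I)/6
 v(x) = (-1/(C1 + sqrt(2)*x))^(1/3)*(-3^(2/3) + 3*3^(1/6)*I)/6


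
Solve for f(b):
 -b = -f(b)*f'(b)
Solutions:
 f(b) = -sqrt(C1 + b^2)
 f(b) = sqrt(C1 + b^2)


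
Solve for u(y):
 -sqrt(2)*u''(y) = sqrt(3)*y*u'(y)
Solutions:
 u(y) = C1 + C2*erf(6^(1/4)*y/2)


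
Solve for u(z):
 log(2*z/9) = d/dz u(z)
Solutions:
 u(z) = C1 + z*log(z) + z*log(2/9) - z


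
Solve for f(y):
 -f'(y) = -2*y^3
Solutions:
 f(y) = C1 + y^4/2


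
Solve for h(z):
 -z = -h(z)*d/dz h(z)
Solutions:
 h(z) = -sqrt(C1 + z^2)
 h(z) = sqrt(C1 + z^2)


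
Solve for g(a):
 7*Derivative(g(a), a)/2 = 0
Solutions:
 g(a) = C1


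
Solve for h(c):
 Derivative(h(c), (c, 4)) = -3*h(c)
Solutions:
 h(c) = (C1*sin(sqrt(2)*3^(1/4)*c/2) + C2*cos(sqrt(2)*3^(1/4)*c/2))*exp(-sqrt(2)*3^(1/4)*c/2) + (C3*sin(sqrt(2)*3^(1/4)*c/2) + C4*cos(sqrt(2)*3^(1/4)*c/2))*exp(sqrt(2)*3^(1/4)*c/2)


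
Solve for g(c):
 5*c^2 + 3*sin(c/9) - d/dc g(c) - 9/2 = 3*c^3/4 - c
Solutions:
 g(c) = C1 - 3*c^4/16 + 5*c^3/3 + c^2/2 - 9*c/2 - 27*cos(c/9)


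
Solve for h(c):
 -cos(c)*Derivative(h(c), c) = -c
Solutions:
 h(c) = C1 + Integral(c/cos(c), c)


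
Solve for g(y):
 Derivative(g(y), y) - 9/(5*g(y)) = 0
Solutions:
 g(y) = -sqrt(C1 + 90*y)/5
 g(y) = sqrt(C1 + 90*y)/5


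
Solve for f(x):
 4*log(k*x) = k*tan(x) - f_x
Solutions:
 f(x) = C1 - k*log(cos(x)) - 4*x*log(k*x) + 4*x


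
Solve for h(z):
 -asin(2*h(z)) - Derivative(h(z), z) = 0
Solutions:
 Integral(1/asin(2*_y), (_y, h(z))) = C1 - z


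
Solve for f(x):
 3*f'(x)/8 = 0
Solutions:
 f(x) = C1


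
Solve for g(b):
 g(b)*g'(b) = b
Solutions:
 g(b) = -sqrt(C1 + b^2)
 g(b) = sqrt(C1 + b^2)


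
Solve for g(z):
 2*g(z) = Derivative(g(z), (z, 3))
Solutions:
 g(z) = C3*exp(2^(1/3)*z) + (C1*sin(2^(1/3)*sqrt(3)*z/2) + C2*cos(2^(1/3)*sqrt(3)*z/2))*exp(-2^(1/3)*z/2)


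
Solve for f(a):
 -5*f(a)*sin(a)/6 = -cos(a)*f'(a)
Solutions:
 f(a) = C1/cos(a)^(5/6)


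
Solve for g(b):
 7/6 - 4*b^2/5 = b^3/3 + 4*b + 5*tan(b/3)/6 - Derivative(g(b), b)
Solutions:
 g(b) = C1 + b^4/12 + 4*b^3/15 + 2*b^2 - 7*b/6 - 5*log(cos(b/3))/2


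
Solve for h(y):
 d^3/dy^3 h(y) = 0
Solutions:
 h(y) = C1 + C2*y + C3*y^2


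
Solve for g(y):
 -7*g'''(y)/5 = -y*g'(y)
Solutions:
 g(y) = C1 + Integral(C2*airyai(5^(1/3)*7^(2/3)*y/7) + C3*airybi(5^(1/3)*7^(2/3)*y/7), y)


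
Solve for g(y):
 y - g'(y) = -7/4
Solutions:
 g(y) = C1 + y^2/2 + 7*y/4


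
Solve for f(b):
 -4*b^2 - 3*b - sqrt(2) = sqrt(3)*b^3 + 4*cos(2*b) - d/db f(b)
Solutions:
 f(b) = C1 + sqrt(3)*b^4/4 + 4*b^3/3 + 3*b^2/2 + sqrt(2)*b + 2*sin(2*b)


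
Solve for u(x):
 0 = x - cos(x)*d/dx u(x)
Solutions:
 u(x) = C1 + Integral(x/cos(x), x)


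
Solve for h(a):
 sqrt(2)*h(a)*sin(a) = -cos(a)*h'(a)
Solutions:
 h(a) = C1*cos(a)^(sqrt(2))


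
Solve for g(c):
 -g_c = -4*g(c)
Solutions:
 g(c) = C1*exp(4*c)


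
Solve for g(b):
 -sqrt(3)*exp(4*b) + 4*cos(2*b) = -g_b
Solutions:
 g(b) = C1 + sqrt(3)*exp(4*b)/4 - 2*sin(2*b)


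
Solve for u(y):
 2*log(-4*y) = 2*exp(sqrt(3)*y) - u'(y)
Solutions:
 u(y) = C1 - 2*y*log(-y) + 2*y*(1 - 2*log(2)) + 2*sqrt(3)*exp(sqrt(3)*y)/3


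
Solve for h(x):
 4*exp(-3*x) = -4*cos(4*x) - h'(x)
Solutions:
 h(x) = C1 - sin(4*x) + 4*exp(-3*x)/3


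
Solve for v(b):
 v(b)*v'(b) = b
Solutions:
 v(b) = -sqrt(C1 + b^2)
 v(b) = sqrt(C1 + b^2)


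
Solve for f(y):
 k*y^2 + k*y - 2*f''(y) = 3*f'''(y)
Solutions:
 f(y) = C1 + C2*y + C3*exp(-2*y/3) + k*y^4/24 - k*y^3/6 + 3*k*y^2/4


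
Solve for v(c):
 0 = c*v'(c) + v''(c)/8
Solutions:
 v(c) = C1 + C2*erf(2*c)


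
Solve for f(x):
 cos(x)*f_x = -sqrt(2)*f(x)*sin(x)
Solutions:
 f(x) = C1*cos(x)^(sqrt(2))


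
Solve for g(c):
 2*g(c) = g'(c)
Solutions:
 g(c) = C1*exp(2*c)


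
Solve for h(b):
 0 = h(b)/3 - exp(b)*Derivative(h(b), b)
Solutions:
 h(b) = C1*exp(-exp(-b)/3)


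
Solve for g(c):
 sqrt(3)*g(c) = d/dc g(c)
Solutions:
 g(c) = C1*exp(sqrt(3)*c)


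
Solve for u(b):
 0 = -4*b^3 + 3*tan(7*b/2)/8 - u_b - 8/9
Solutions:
 u(b) = C1 - b^4 - 8*b/9 - 3*log(cos(7*b/2))/28


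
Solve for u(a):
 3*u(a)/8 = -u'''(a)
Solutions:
 u(a) = C3*exp(-3^(1/3)*a/2) + (C1*sin(3^(5/6)*a/4) + C2*cos(3^(5/6)*a/4))*exp(3^(1/3)*a/4)


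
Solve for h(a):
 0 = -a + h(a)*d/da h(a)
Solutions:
 h(a) = -sqrt(C1 + a^2)
 h(a) = sqrt(C1 + a^2)


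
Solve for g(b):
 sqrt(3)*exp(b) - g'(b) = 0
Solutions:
 g(b) = C1 + sqrt(3)*exp(b)


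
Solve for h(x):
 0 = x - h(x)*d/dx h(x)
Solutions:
 h(x) = -sqrt(C1 + x^2)
 h(x) = sqrt(C1 + x^2)


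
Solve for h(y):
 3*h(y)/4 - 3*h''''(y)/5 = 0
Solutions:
 h(y) = C1*exp(-sqrt(2)*5^(1/4)*y/2) + C2*exp(sqrt(2)*5^(1/4)*y/2) + C3*sin(sqrt(2)*5^(1/4)*y/2) + C4*cos(sqrt(2)*5^(1/4)*y/2)


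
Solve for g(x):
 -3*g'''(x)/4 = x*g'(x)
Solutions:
 g(x) = C1 + Integral(C2*airyai(-6^(2/3)*x/3) + C3*airybi(-6^(2/3)*x/3), x)


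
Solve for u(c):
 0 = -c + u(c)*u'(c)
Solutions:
 u(c) = -sqrt(C1 + c^2)
 u(c) = sqrt(C1 + c^2)


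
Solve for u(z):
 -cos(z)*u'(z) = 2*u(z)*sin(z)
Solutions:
 u(z) = C1*cos(z)^2


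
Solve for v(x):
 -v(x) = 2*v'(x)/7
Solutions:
 v(x) = C1*exp(-7*x/2)


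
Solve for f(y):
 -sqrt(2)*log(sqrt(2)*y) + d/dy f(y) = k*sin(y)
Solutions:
 f(y) = C1 - k*cos(y) + sqrt(2)*y*(log(y) - 1) + sqrt(2)*y*log(2)/2


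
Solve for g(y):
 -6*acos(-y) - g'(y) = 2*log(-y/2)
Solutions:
 g(y) = C1 - 2*y*log(-y) - 6*y*acos(-y) + 2*y*log(2) + 2*y - 6*sqrt(1 - y^2)


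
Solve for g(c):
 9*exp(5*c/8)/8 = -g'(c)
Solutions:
 g(c) = C1 - 9*exp(5*c/8)/5


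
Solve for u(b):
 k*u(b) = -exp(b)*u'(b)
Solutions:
 u(b) = C1*exp(k*exp(-b))


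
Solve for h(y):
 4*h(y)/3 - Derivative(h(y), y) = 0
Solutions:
 h(y) = C1*exp(4*y/3)


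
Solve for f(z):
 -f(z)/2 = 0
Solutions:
 f(z) = 0


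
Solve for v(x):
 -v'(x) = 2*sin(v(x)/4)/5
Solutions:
 2*x/5 + 2*log(cos(v(x)/4) - 1) - 2*log(cos(v(x)/4) + 1) = C1


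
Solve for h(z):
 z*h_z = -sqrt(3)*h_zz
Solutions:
 h(z) = C1 + C2*erf(sqrt(2)*3^(3/4)*z/6)


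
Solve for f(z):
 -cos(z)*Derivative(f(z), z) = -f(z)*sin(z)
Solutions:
 f(z) = C1/cos(z)


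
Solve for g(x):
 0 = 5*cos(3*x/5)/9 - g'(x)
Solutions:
 g(x) = C1 + 25*sin(3*x/5)/27


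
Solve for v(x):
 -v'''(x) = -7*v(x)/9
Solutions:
 v(x) = C3*exp(21^(1/3)*x/3) + (C1*sin(3^(5/6)*7^(1/3)*x/6) + C2*cos(3^(5/6)*7^(1/3)*x/6))*exp(-21^(1/3)*x/6)


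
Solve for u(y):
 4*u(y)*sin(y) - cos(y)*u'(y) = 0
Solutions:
 u(y) = C1/cos(y)^4


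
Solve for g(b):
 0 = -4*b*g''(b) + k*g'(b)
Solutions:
 g(b) = C1 + b^(re(k)/4 + 1)*(C2*sin(log(b)*Abs(im(k))/4) + C3*cos(log(b)*im(k)/4))


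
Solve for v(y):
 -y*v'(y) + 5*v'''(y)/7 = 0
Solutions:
 v(y) = C1 + Integral(C2*airyai(5^(2/3)*7^(1/3)*y/5) + C3*airybi(5^(2/3)*7^(1/3)*y/5), y)


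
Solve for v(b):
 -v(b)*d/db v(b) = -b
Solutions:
 v(b) = -sqrt(C1 + b^2)
 v(b) = sqrt(C1 + b^2)


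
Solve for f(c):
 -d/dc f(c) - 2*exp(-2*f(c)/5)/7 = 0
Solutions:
 f(c) = 5*log(-sqrt(C1 - 2*c)) - 5*log(35) + 5*log(70)/2
 f(c) = 5*log(C1 - 2*c)/2 - 5*log(35) + 5*log(70)/2


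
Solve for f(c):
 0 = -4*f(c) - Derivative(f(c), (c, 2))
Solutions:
 f(c) = C1*sin(2*c) + C2*cos(2*c)


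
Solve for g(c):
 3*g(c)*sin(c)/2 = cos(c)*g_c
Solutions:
 g(c) = C1/cos(c)^(3/2)


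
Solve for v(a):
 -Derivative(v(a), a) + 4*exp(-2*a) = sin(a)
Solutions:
 v(a) = C1 + cos(a) - 2*exp(-2*a)


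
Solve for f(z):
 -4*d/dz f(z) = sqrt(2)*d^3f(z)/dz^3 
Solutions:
 f(z) = C1 + C2*sin(2^(3/4)*z) + C3*cos(2^(3/4)*z)


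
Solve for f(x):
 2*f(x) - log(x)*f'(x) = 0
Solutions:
 f(x) = C1*exp(2*li(x))


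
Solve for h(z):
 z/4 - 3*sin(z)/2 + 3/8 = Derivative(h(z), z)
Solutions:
 h(z) = C1 + z^2/8 + 3*z/8 + 3*cos(z)/2


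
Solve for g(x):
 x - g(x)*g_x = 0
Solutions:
 g(x) = -sqrt(C1 + x^2)
 g(x) = sqrt(C1 + x^2)


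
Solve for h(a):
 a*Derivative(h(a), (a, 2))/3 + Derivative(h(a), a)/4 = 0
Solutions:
 h(a) = C1 + C2*a^(1/4)


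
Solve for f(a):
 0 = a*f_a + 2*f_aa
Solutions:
 f(a) = C1 + C2*erf(a/2)


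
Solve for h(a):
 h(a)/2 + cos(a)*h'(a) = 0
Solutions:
 h(a) = C1*(sin(a) - 1)^(1/4)/(sin(a) + 1)^(1/4)


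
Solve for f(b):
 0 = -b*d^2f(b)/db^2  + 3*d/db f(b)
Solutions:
 f(b) = C1 + C2*b^4


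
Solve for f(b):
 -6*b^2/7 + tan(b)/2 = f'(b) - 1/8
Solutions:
 f(b) = C1 - 2*b^3/7 + b/8 - log(cos(b))/2


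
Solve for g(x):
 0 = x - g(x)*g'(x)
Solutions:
 g(x) = -sqrt(C1 + x^2)
 g(x) = sqrt(C1 + x^2)


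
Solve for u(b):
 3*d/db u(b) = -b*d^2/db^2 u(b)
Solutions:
 u(b) = C1 + C2/b^2


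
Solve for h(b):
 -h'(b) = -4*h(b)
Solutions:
 h(b) = C1*exp(4*b)


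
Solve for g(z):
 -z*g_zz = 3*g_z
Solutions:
 g(z) = C1 + C2/z^2


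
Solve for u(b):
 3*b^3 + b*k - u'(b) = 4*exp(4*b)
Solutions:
 u(b) = C1 + 3*b^4/4 + b^2*k/2 - exp(4*b)


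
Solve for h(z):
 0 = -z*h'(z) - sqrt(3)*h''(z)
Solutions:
 h(z) = C1 + C2*erf(sqrt(2)*3^(3/4)*z/6)


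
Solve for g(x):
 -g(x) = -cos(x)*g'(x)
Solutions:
 g(x) = C1*sqrt(sin(x) + 1)/sqrt(sin(x) - 1)


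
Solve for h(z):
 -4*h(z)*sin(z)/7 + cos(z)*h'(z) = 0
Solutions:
 h(z) = C1/cos(z)^(4/7)


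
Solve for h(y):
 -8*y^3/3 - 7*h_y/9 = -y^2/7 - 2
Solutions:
 h(y) = C1 - 6*y^4/7 + 3*y^3/49 + 18*y/7


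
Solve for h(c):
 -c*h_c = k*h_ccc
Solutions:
 h(c) = C1 + Integral(C2*airyai(c*(-1/k)^(1/3)) + C3*airybi(c*(-1/k)^(1/3)), c)


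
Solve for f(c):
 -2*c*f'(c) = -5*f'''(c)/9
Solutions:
 f(c) = C1 + Integral(C2*airyai(18^(1/3)*5^(2/3)*c/5) + C3*airybi(18^(1/3)*5^(2/3)*c/5), c)


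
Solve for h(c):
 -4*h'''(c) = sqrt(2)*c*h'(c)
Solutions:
 h(c) = C1 + Integral(C2*airyai(-sqrt(2)*c/2) + C3*airybi(-sqrt(2)*c/2), c)


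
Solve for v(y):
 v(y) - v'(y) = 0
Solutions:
 v(y) = C1*exp(y)


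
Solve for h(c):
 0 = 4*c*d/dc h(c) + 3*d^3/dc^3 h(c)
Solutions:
 h(c) = C1 + Integral(C2*airyai(-6^(2/3)*c/3) + C3*airybi(-6^(2/3)*c/3), c)


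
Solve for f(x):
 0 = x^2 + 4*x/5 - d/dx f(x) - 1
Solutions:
 f(x) = C1 + x^3/3 + 2*x^2/5 - x


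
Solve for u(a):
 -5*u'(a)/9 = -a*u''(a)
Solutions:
 u(a) = C1 + C2*a^(14/9)


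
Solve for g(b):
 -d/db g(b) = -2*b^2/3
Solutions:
 g(b) = C1 + 2*b^3/9


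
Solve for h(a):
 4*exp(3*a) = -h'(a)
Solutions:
 h(a) = C1 - 4*exp(3*a)/3


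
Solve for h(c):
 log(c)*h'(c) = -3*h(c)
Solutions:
 h(c) = C1*exp(-3*li(c))


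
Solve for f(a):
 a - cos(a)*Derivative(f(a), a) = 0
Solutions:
 f(a) = C1 + Integral(a/cos(a), a)


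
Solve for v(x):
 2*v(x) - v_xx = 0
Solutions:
 v(x) = C1*exp(-sqrt(2)*x) + C2*exp(sqrt(2)*x)


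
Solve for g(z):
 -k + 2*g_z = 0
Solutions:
 g(z) = C1 + k*z/2


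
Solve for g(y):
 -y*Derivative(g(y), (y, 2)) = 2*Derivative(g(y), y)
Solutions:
 g(y) = C1 + C2/y


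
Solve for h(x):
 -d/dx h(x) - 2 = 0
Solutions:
 h(x) = C1 - 2*x


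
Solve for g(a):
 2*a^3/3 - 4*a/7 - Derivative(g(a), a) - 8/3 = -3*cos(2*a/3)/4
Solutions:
 g(a) = C1 + a^4/6 - 2*a^2/7 - 8*a/3 + 9*sin(2*a/3)/8


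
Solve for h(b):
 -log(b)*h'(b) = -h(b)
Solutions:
 h(b) = C1*exp(li(b))


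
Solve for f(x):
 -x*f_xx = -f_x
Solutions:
 f(x) = C1 + C2*x^2


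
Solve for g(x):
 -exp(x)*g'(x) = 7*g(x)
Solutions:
 g(x) = C1*exp(7*exp(-x))


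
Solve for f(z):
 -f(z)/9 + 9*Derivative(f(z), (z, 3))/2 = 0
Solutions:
 f(z) = C3*exp(2^(1/3)*3^(2/3)*z/9) + (C1*sin(2^(1/3)*3^(1/6)*z/6) + C2*cos(2^(1/3)*3^(1/6)*z/6))*exp(-2^(1/3)*3^(2/3)*z/18)


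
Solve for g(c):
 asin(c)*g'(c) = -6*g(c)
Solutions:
 g(c) = C1*exp(-6*Integral(1/asin(c), c))


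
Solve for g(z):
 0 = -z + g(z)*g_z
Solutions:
 g(z) = -sqrt(C1 + z^2)
 g(z) = sqrt(C1 + z^2)


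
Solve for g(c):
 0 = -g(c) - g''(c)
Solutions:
 g(c) = C1*sin(c) + C2*cos(c)


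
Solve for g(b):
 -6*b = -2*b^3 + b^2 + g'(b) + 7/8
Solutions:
 g(b) = C1 + b^4/2 - b^3/3 - 3*b^2 - 7*b/8


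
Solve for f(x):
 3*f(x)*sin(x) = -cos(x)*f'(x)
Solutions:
 f(x) = C1*cos(x)^3


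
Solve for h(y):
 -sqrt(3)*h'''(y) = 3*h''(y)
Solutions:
 h(y) = C1 + C2*y + C3*exp(-sqrt(3)*y)


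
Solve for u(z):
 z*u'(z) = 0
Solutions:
 u(z) = C1


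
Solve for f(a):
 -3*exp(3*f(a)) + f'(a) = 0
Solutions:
 f(a) = log(-1/(C1 + 9*a))/3
 f(a) = log((-1/(C1 + 3*a))^(1/3)*(-3^(2/3) - 3*3^(1/6)*I)/6)
 f(a) = log((-1/(C1 + 3*a))^(1/3)*(-3^(2/3) + 3*3^(1/6)*I)/6)


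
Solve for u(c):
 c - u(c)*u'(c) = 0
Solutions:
 u(c) = -sqrt(C1 + c^2)
 u(c) = sqrt(C1 + c^2)


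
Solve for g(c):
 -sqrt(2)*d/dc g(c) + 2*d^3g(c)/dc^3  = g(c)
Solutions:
 g(c) = C1*exp(-c*(2*2^(1/6)*3^(2/3)/(sqrt(3)*sqrt(27 - 4*sqrt(2)) + 9)^(1/3) + 6^(1/3)*(sqrt(3)*sqrt(27 - 4*sqrt(2)) + 9)^(1/3))/12)*sin(c*(-6*6^(1/6)/(sqrt(3)*sqrt(27 - 4*sqrt(2)) + 9)^(1/3) + 2^(1/3)*3^(5/6)*(sqrt(3)*sqrt(27 - 4*sqrt(2)) + 9)^(1/3))/12) + C2*exp(-c*(2*2^(1/6)*3^(2/3)/(sqrt(3)*sqrt(27 - 4*sqrt(2)) + 9)^(1/3) + 6^(1/3)*(sqrt(3)*sqrt(27 - 4*sqrt(2)) + 9)^(1/3))/12)*cos(c*(-6*6^(1/6)/(sqrt(3)*sqrt(27 - 4*sqrt(2)) + 9)^(1/3) + 2^(1/3)*3^(5/6)*(sqrt(3)*sqrt(27 - 4*sqrt(2)) + 9)^(1/3))/12) + C3*exp(c*(2*2^(1/6)*3^(2/3)/(sqrt(3)*sqrt(27 - 4*sqrt(2)) + 9)^(1/3) + 6^(1/3)*(sqrt(3)*sqrt(27 - 4*sqrt(2)) + 9)^(1/3))/6)


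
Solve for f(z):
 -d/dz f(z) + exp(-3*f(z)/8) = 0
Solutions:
 f(z) = 8*log(C1 + 3*z/8)/3
 f(z) = 8*log((-3^(1/3) - 3^(5/6)*I)*(C1 + z)^(1/3)/4)
 f(z) = 8*log((-3^(1/3) + 3^(5/6)*I)*(C1 + z)^(1/3)/4)


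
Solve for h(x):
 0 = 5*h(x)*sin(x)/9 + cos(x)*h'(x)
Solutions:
 h(x) = C1*cos(x)^(5/9)


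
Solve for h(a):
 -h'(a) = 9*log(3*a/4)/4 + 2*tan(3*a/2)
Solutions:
 h(a) = C1 - 9*a*log(a)/4 - 9*a*log(3)/4 + 9*a/4 + 9*a*log(2)/2 + 4*log(cos(3*a/2))/3


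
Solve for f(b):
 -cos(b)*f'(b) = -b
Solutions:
 f(b) = C1 + Integral(b/cos(b), b)


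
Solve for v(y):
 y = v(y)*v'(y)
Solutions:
 v(y) = -sqrt(C1 + y^2)
 v(y) = sqrt(C1 + y^2)


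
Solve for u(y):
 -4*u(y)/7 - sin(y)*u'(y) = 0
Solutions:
 u(y) = C1*(cos(y) + 1)^(2/7)/(cos(y) - 1)^(2/7)


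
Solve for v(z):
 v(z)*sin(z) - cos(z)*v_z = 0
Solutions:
 v(z) = C1/cos(z)


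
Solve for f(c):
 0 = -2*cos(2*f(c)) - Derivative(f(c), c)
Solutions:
 f(c) = -asin((C1 + exp(8*c))/(C1 - exp(8*c)))/2 + pi/2
 f(c) = asin((C1 + exp(8*c))/(C1 - exp(8*c)))/2


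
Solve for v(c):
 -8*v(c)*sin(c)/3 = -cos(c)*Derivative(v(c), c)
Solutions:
 v(c) = C1/cos(c)^(8/3)


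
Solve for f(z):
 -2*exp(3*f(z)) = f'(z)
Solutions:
 f(z) = log((-3^(2/3) - 3*3^(1/6)*I)*(1/(C1 + 2*z))^(1/3)/6)
 f(z) = log((-3^(2/3) + 3*3^(1/6)*I)*(1/(C1 + 2*z))^(1/3)/6)
 f(z) = log(1/(C1 + 6*z))/3


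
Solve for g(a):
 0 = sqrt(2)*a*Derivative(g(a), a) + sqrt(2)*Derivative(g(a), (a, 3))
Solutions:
 g(a) = C1 + Integral(C2*airyai(-a) + C3*airybi(-a), a)


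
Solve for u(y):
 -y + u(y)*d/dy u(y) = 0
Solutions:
 u(y) = -sqrt(C1 + y^2)
 u(y) = sqrt(C1 + y^2)


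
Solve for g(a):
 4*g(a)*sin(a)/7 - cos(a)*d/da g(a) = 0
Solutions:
 g(a) = C1/cos(a)^(4/7)


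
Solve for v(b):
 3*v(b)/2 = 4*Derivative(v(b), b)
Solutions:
 v(b) = C1*exp(3*b/8)


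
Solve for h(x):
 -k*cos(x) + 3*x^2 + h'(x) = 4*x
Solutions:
 h(x) = C1 + k*sin(x) - x^3 + 2*x^2


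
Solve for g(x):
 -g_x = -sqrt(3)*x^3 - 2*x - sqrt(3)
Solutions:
 g(x) = C1 + sqrt(3)*x^4/4 + x^2 + sqrt(3)*x


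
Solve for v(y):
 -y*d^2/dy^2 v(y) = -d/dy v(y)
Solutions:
 v(y) = C1 + C2*y^2


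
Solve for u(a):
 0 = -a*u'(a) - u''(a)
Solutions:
 u(a) = C1 + C2*erf(sqrt(2)*a/2)


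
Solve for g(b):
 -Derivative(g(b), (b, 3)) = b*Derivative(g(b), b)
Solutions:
 g(b) = C1 + Integral(C2*airyai(-b) + C3*airybi(-b), b)


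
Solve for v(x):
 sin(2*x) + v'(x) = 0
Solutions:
 v(x) = C1 + cos(2*x)/2


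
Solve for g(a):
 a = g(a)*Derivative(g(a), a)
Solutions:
 g(a) = -sqrt(C1 + a^2)
 g(a) = sqrt(C1 + a^2)


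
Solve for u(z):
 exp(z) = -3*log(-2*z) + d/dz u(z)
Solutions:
 u(z) = C1 + 3*z*log(-z) + 3*z*(-1 + log(2)) + exp(z)


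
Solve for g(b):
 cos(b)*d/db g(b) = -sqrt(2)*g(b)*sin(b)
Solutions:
 g(b) = C1*cos(b)^(sqrt(2))


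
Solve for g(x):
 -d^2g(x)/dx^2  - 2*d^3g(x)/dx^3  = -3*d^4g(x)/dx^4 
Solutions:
 g(x) = C1 + C2*x + C3*exp(-x/3) + C4*exp(x)


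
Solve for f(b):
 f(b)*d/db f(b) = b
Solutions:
 f(b) = -sqrt(C1 + b^2)
 f(b) = sqrt(C1 + b^2)


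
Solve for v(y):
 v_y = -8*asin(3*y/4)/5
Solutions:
 v(y) = C1 - 8*y*asin(3*y/4)/5 - 8*sqrt(16 - 9*y^2)/15


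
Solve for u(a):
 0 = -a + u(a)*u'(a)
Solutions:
 u(a) = -sqrt(C1 + a^2)
 u(a) = sqrt(C1 + a^2)


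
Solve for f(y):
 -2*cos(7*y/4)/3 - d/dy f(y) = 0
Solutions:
 f(y) = C1 - 8*sin(7*y/4)/21


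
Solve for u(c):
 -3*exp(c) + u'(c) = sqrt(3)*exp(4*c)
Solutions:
 u(c) = C1 + sqrt(3)*exp(4*c)/4 + 3*exp(c)


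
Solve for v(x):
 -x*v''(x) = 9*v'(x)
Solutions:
 v(x) = C1 + C2/x^8


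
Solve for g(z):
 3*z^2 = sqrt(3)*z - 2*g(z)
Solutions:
 g(z) = z*(-3*z + sqrt(3))/2


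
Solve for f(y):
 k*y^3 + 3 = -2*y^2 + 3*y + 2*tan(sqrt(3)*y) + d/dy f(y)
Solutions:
 f(y) = C1 + k*y^4/4 + 2*y^3/3 - 3*y^2/2 + 3*y + 2*sqrt(3)*log(cos(sqrt(3)*y))/3


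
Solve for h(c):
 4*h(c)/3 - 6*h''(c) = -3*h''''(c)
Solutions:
 h(c) = C1*exp(-c*sqrt(1 - sqrt(5)/3)) + C2*exp(c*sqrt(1 - sqrt(5)/3)) + C3*exp(-c*sqrt(sqrt(5)/3 + 1)) + C4*exp(c*sqrt(sqrt(5)/3 + 1))


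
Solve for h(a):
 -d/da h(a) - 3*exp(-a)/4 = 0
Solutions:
 h(a) = C1 + 3*exp(-a)/4


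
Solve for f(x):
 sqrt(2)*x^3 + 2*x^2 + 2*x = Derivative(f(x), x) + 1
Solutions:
 f(x) = C1 + sqrt(2)*x^4/4 + 2*x^3/3 + x^2 - x


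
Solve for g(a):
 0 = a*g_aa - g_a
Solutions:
 g(a) = C1 + C2*a^2


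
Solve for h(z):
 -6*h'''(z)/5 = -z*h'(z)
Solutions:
 h(z) = C1 + Integral(C2*airyai(5^(1/3)*6^(2/3)*z/6) + C3*airybi(5^(1/3)*6^(2/3)*z/6), z)


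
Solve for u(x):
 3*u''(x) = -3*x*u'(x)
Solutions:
 u(x) = C1 + C2*erf(sqrt(2)*x/2)


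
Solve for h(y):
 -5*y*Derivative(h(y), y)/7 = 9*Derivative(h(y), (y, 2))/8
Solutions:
 h(y) = C1 + C2*erf(2*sqrt(35)*y/21)


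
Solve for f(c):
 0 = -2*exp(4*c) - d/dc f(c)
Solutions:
 f(c) = C1 - exp(4*c)/2


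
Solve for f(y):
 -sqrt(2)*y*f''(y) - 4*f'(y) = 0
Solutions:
 f(y) = C1 + C2*y^(1 - 2*sqrt(2))


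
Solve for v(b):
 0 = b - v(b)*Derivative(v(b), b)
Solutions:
 v(b) = -sqrt(C1 + b^2)
 v(b) = sqrt(C1 + b^2)


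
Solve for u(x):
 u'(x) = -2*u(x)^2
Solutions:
 u(x) = 1/(C1 + 2*x)


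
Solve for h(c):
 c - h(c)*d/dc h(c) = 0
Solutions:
 h(c) = -sqrt(C1 + c^2)
 h(c) = sqrt(C1 + c^2)


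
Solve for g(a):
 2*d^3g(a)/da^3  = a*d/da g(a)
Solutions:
 g(a) = C1 + Integral(C2*airyai(2^(2/3)*a/2) + C3*airybi(2^(2/3)*a/2), a)


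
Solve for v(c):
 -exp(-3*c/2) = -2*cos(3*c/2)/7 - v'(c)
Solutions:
 v(c) = C1 - 4*sin(3*c/2)/21 - 2*exp(-3*c/2)/3


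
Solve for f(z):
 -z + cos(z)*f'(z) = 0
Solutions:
 f(z) = C1 + Integral(z/cos(z), z)


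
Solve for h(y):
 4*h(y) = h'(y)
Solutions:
 h(y) = C1*exp(4*y)


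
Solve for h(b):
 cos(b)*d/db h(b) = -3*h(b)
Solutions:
 h(b) = C1*(sin(b) - 1)^(3/2)/(sin(b) + 1)^(3/2)


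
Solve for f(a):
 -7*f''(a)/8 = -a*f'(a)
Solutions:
 f(a) = C1 + C2*erfi(2*sqrt(7)*a/7)


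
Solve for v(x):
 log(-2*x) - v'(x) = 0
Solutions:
 v(x) = C1 + x*log(-x) + x*(-1 + log(2))


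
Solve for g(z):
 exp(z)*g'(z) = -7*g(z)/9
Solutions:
 g(z) = C1*exp(7*exp(-z)/9)


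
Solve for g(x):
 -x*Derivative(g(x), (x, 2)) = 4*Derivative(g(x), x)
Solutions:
 g(x) = C1 + C2/x^3


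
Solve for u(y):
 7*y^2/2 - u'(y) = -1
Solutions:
 u(y) = C1 + 7*y^3/6 + y


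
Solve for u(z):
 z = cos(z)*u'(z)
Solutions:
 u(z) = C1 + Integral(z/cos(z), z)


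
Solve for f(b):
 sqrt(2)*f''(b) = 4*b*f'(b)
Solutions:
 f(b) = C1 + C2*erfi(2^(1/4)*b)


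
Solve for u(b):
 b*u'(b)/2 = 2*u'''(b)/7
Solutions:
 u(b) = C1 + Integral(C2*airyai(14^(1/3)*b/2) + C3*airybi(14^(1/3)*b/2), b)


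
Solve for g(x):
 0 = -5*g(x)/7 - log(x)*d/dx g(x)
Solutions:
 g(x) = C1*exp(-5*li(x)/7)


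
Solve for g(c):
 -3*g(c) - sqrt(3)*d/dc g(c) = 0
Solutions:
 g(c) = C1*exp(-sqrt(3)*c)


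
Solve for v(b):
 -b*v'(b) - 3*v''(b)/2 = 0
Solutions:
 v(b) = C1 + C2*erf(sqrt(3)*b/3)


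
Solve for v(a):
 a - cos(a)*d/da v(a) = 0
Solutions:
 v(a) = C1 + Integral(a/cos(a), a)


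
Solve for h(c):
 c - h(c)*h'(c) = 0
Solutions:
 h(c) = -sqrt(C1 + c^2)
 h(c) = sqrt(C1 + c^2)


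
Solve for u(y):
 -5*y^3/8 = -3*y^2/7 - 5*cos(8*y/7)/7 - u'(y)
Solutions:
 u(y) = C1 + 5*y^4/32 - y^3/7 - 5*sin(8*y/7)/8


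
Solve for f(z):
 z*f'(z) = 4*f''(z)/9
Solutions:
 f(z) = C1 + C2*erfi(3*sqrt(2)*z/4)


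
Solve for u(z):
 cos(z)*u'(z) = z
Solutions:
 u(z) = C1 + Integral(z/cos(z), z)


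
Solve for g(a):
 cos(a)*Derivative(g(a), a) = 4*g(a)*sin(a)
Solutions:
 g(a) = C1/cos(a)^4


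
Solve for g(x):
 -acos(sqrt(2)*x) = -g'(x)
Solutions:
 g(x) = C1 + x*acos(sqrt(2)*x) - sqrt(2)*sqrt(1 - 2*x^2)/2


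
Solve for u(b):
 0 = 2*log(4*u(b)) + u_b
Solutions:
 Integral(1/(log(_y) + 2*log(2)), (_y, u(b)))/2 = C1 - b


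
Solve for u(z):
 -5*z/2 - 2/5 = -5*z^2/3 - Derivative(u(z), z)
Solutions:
 u(z) = C1 - 5*z^3/9 + 5*z^2/4 + 2*z/5


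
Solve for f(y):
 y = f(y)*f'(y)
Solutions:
 f(y) = -sqrt(C1 + y^2)
 f(y) = sqrt(C1 + y^2)


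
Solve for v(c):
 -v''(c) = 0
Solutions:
 v(c) = C1 + C2*c


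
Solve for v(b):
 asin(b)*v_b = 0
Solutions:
 v(b) = C1


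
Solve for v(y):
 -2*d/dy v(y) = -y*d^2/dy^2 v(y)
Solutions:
 v(y) = C1 + C2*y^3


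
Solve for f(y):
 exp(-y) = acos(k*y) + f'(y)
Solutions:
 f(y) = C1 - Piecewise((y*acos(k*y) + exp(-y) - sqrt(-k^2*y^2 + 1)/k, Ne(k, 0)), (pi*y/2 + exp(-y), True))


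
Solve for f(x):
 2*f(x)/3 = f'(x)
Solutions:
 f(x) = C1*exp(2*x/3)


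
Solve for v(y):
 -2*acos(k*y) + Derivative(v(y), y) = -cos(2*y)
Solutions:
 v(y) = C1 + 2*Piecewise((y*acos(k*y) - sqrt(-k^2*y^2 + 1)/k, Ne(k, 0)), (pi*y/2, True)) - sin(2*y)/2


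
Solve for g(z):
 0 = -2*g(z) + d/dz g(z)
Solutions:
 g(z) = C1*exp(2*z)


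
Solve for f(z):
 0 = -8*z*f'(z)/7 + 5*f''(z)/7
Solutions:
 f(z) = C1 + C2*erfi(2*sqrt(5)*z/5)


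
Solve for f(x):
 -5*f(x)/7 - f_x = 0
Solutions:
 f(x) = C1*exp(-5*x/7)


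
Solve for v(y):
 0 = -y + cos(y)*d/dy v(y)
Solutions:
 v(y) = C1 + Integral(y/cos(y), y)


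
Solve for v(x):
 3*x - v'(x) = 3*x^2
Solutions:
 v(x) = C1 - x^3 + 3*x^2/2


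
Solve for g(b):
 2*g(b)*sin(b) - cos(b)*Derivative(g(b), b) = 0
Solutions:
 g(b) = C1/cos(b)^2


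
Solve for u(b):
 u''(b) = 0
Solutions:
 u(b) = C1 + C2*b


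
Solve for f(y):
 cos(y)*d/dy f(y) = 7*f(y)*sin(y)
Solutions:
 f(y) = C1/cos(y)^7


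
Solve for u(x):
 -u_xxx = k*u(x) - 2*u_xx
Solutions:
 u(x) = C1*exp(x*(-(27*k/2 + sqrt((27*k - 16)^2 - 256)/2 - 8)^(1/3) + 2 - 4/(27*k/2 + sqrt((27*k - 16)^2 - 256)/2 - 8)^(1/3))/3) + C2*exp(x*((27*k/2 + sqrt((27*k - 16)^2 - 256)/2 - 8)^(1/3) - sqrt(3)*I*(27*k/2 + sqrt((27*k - 16)^2 - 256)/2 - 8)^(1/3) + 4 - 16/((-1 + sqrt(3)*I)*(27*k/2 + sqrt((27*k - 16)^2 - 256)/2 - 8)^(1/3)))/6) + C3*exp(x*((27*k/2 + sqrt((27*k - 16)^2 - 256)/2 - 8)^(1/3) + sqrt(3)*I*(27*k/2 + sqrt((27*k - 16)^2 - 256)/2 - 8)^(1/3) + 4 + 16/((1 + sqrt(3)*I)*(27*k/2 + sqrt((27*k - 16)^2 - 256)/2 - 8)^(1/3)))/6)


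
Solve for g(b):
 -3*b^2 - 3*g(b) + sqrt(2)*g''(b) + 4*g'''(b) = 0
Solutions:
 g(b) = C1*exp(-b*(2^(2/3)/(-sqrt(2) + sqrt(-2 + (324 - sqrt(2))^2) + 324)^(1/3) + 2*sqrt(2) + 2^(1/3)*(-sqrt(2) + sqrt(-2 + (324 - sqrt(2))^2) + 324)^(1/3))/24)*sin(2^(1/3)*sqrt(3)*b*(-(-sqrt(2) + sqrt(-2 + (324 - sqrt(2))^2) + 324)^(1/3) + 2^(1/3)/(-sqrt(2) + sqrt(-2 + (324 - sqrt(2))^2) + 324)^(1/3))/24) + C2*exp(-b*(2^(2/3)/(-sqrt(2) + sqrt(-2 + (324 - sqrt(2))^2) + 324)^(1/3) + 2*sqrt(2) + 2^(1/3)*(-sqrt(2) + sqrt(-2 + (324 - sqrt(2))^2) + 324)^(1/3))/24)*cos(2^(1/3)*sqrt(3)*b*(-(-sqrt(2) + sqrt(-2 + (324 - sqrt(2))^2) + 324)^(1/3) + 2^(1/3)/(-sqrt(2) + sqrt(-2 + (324 - sqrt(2))^2) + 324)^(1/3))/24) + C3*exp(b*(-sqrt(2) + 2^(2/3)/(-sqrt(2) + sqrt(-2 + (324 - sqrt(2))^2) + 324)^(1/3) + 2^(1/3)*(-sqrt(2) + sqrt(-2 + (324 - sqrt(2))^2) + 324)^(1/3))/12) - b^2 - 2*sqrt(2)/3


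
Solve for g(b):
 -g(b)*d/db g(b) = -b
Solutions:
 g(b) = -sqrt(C1 + b^2)
 g(b) = sqrt(C1 + b^2)


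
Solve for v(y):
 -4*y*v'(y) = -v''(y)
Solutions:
 v(y) = C1 + C2*erfi(sqrt(2)*y)


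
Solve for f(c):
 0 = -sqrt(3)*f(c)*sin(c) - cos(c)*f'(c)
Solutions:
 f(c) = C1*cos(c)^(sqrt(3))


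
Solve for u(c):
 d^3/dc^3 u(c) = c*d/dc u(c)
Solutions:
 u(c) = C1 + Integral(C2*airyai(c) + C3*airybi(c), c)


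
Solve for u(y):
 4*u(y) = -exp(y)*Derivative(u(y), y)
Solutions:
 u(y) = C1*exp(4*exp(-y))


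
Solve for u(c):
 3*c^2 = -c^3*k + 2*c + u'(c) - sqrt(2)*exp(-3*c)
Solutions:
 u(c) = C1 + c^4*k/4 + c^3 - c^2 - sqrt(2)*exp(-3*c)/3


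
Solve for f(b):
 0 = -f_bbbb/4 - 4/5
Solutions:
 f(b) = C1 + C2*b + C3*b^2 + C4*b^3 - 2*b^4/15


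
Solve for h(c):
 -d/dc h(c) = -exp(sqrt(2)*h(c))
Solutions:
 h(c) = sqrt(2)*(2*log(-1/(C1 + c)) - log(2))/4


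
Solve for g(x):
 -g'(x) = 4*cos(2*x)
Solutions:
 g(x) = C1 - 2*sin(2*x)


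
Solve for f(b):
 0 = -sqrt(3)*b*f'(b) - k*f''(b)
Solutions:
 f(b) = C1 + C2*sqrt(k)*erf(sqrt(2)*3^(1/4)*b*sqrt(1/k)/2)


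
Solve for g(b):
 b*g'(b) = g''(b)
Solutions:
 g(b) = C1 + C2*erfi(sqrt(2)*b/2)


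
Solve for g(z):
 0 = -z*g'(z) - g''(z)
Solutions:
 g(z) = C1 + C2*erf(sqrt(2)*z/2)


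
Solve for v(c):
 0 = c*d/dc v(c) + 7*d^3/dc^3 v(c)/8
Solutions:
 v(c) = C1 + Integral(C2*airyai(-2*7^(2/3)*c/7) + C3*airybi(-2*7^(2/3)*c/7), c)


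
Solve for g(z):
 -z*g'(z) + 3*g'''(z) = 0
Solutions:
 g(z) = C1 + Integral(C2*airyai(3^(2/3)*z/3) + C3*airybi(3^(2/3)*z/3), z)


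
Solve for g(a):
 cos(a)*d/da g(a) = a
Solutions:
 g(a) = C1 + Integral(a/cos(a), a)


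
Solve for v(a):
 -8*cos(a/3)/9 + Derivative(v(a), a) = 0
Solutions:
 v(a) = C1 + 8*sin(a/3)/3


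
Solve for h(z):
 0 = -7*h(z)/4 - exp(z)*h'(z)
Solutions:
 h(z) = C1*exp(7*exp(-z)/4)


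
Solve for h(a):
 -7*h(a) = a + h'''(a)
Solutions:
 h(a) = C3*exp(-7^(1/3)*a) - a/7 + (C1*sin(sqrt(3)*7^(1/3)*a/2) + C2*cos(sqrt(3)*7^(1/3)*a/2))*exp(7^(1/3)*a/2)


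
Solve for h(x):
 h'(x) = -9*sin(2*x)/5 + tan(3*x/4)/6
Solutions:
 h(x) = C1 - 2*log(cos(3*x/4))/9 + 9*cos(2*x)/10


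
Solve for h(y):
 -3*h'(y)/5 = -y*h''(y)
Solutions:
 h(y) = C1 + C2*y^(8/5)


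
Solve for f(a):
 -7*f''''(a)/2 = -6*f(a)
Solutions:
 f(a) = C1*exp(-sqrt(2)*3^(1/4)*7^(3/4)*a/7) + C2*exp(sqrt(2)*3^(1/4)*7^(3/4)*a/7) + C3*sin(sqrt(2)*3^(1/4)*7^(3/4)*a/7) + C4*cos(sqrt(2)*3^(1/4)*7^(3/4)*a/7)


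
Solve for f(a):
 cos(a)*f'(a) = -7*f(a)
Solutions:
 f(a) = C1*sqrt(sin(a) - 1)*(sin(a)^3 - 3*sin(a)^2 + 3*sin(a) - 1)/(sqrt(sin(a) + 1)*(sin(a)^3 + 3*sin(a)^2 + 3*sin(a) + 1))


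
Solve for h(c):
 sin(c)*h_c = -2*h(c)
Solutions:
 h(c) = C1*(cos(c) + 1)/(cos(c) - 1)


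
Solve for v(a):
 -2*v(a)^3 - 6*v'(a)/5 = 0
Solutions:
 v(a) = -sqrt(6)*sqrt(-1/(C1 - 5*a))/2
 v(a) = sqrt(6)*sqrt(-1/(C1 - 5*a))/2


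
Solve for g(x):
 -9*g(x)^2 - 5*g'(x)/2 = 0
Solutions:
 g(x) = 5/(C1 + 18*x)


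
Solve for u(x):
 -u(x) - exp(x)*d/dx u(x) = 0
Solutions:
 u(x) = C1*exp(exp(-x))


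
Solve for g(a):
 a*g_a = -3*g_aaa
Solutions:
 g(a) = C1 + Integral(C2*airyai(-3^(2/3)*a/3) + C3*airybi(-3^(2/3)*a/3), a)


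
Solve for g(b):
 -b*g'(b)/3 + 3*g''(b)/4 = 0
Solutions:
 g(b) = C1 + C2*erfi(sqrt(2)*b/3)


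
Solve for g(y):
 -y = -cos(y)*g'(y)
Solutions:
 g(y) = C1 + Integral(y/cos(y), y)


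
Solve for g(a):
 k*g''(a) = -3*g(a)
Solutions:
 g(a) = C1*exp(-sqrt(3)*a*sqrt(-1/k)) + C2*exp(sqrt(3)*a*sqrt(-1/k))


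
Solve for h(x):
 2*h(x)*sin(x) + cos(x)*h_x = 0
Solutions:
 h(x) = C1*cos(x)^2


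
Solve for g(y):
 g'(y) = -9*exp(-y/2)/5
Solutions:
 g(y) = C1 + 18*exp(-y/2)/5


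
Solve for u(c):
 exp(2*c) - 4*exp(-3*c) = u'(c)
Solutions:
 u(c) = C1 + exp(2*c)/2 + 4*exp(-3*c)/3


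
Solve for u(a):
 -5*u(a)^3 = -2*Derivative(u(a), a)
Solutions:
 u(a) = -sqrt(-1/(C1 + 5*a))
 u(a) = sqrt(-1/(C1 + 5*a))


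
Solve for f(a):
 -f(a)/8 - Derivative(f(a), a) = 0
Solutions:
 f(a) = C1*exp(-a/8)


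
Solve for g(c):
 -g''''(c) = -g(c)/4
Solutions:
 g(c) = C1*exp(-sqrt(2)*c/2) + C2*exp(sqrt(2)*c/2) + C3*sin(sqrt(2)*c/2) + C4*cos(sqrt(2)*c/2)


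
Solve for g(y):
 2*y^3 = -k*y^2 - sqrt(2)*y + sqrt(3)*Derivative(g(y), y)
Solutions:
 g(y) = C1 + sqrt(3)*k*y^3/9 + sqrt(3)*y^4/6 + sqrt(6)*y^2/6


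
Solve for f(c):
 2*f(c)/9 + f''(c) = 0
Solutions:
 f(c) = C1*sin(sqrt(2)*c/3) + C2*cos(sqrt(2)*c/3)


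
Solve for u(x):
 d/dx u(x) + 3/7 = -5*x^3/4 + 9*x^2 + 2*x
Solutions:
 u(x) = C1 - 5*x^4/16 + 3*x^3 + x^2 - 3*x/7


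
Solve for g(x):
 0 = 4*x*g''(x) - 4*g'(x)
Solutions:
 g(x) = C1 + C2*x^2


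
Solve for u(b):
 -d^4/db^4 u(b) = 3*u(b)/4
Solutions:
 u(b) = (C1*sin(3^(1/4)*b/2) + C2*cos(3^(1/4)*b/2))*exp(-3^(1/4)*b/2) + (C3*sin(3^(1/4)*b/2) + C4*cos(3^(1/4)*b/2))*exp(3^(1/4)*b/2)


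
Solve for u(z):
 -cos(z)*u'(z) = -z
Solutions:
 u(z) = C1 + Integral(z/cos(z), z)


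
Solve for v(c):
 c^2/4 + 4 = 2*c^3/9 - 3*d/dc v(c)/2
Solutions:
 v(c) = C1 + c^4/27 - c^3/18 - 8*c/3


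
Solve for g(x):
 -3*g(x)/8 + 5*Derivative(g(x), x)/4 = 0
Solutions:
 g(x) = C1*exp(3*x/10)


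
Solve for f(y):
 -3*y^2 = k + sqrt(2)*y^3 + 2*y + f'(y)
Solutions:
 f(y) = C1 - k*y - sqrt(2)*y^4/4 - y^3 - y^2


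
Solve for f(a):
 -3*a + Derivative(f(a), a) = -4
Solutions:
 f(a) = C1 + 3*a^2/2 - 4*a


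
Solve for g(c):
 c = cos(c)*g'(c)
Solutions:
 g(c) = C1 + Integral(c/cos(c), c)


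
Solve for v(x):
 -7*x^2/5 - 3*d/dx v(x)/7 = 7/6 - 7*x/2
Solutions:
 v(x) = C1 - 49*x^3/45 + 49*x^2/12 - 49*x/18


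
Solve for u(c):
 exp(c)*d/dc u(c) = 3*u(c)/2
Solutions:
 u(c) = C1*exp(-3*exp(-c)/2)


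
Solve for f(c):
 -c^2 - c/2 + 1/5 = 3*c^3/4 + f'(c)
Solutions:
 f(c) = C1 - 3*c^4/16 - c^3/3 - c^2/4 + c/5


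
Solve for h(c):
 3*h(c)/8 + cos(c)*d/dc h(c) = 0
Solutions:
 h(c) = C1*(sin(c) - 1)^(3/16)/(sin(c) + 1)^(3/16)


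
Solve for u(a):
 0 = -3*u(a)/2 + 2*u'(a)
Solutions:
 u(a) = C1*exp(3*a/4)


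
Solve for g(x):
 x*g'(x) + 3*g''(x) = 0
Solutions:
 g(x) = C1 + C2*erf(sqrt(6)*x/6)


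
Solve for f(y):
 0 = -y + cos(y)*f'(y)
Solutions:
 f(y) = C1 + Integral(y/cos(y), y)


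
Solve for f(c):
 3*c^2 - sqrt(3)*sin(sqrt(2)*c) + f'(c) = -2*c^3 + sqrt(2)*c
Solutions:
 f(c) = C1 - c^4/2 - c^3 + sqrt(2)*c^2/2 - sqrt(6)*cos(sqrt(2)*c)/2


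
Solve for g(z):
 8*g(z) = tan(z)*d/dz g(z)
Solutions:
 g(z) = C1*sin(z)^8


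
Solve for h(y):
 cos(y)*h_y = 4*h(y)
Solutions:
 h(y) = C1*(sin(y)^2 + 2*sin(y) + 1)/(sin(y)^2 - 2*sin(y) + 1)


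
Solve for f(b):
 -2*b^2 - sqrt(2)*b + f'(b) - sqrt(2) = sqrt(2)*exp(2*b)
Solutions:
 f(b) = C1 + 2*b^3/3 + sqrt(2)*b^2/2 + sqrt(2)*b + sqrt(2)*exp(2*b)/2
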